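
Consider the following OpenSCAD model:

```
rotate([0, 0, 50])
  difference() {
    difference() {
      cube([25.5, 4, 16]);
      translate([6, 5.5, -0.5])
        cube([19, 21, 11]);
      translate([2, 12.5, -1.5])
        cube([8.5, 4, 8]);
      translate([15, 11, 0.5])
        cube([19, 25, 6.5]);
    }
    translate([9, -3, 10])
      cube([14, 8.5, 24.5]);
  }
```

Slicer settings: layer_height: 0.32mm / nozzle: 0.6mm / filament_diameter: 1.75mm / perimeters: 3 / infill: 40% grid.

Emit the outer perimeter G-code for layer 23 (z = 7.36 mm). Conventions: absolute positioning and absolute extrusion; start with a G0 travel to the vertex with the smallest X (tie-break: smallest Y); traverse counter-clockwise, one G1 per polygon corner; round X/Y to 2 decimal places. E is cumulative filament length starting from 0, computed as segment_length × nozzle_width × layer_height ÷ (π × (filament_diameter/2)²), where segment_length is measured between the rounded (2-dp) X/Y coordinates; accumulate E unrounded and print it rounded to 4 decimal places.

At z = 7.36 mm: the cube (footprint 25.5×4) is included at this height; the cube at (6, 5.5) (footprint 19×21) is included at this height; the cube at (2, 12.5) is not intersected at this z (z outside [-1.5, 6.5]); the cube at (15, 11) is absent (z outside [0.5, 7]); Taking the first minus the rest: starting from the 25.5×4 cube, the 19×21 cube at (6, 5.5) misses the remaining region (no effect) — 1 connected region; the cube at (9, -3) does not reach this height (z outside [10, 34.5]); Taking the first minus the rest: none of the subtracted shapes is present at this height, so that combined region is unchanged — 1 connected region; (whole slice rotated 50° about Z — lengths, areas and connectivity unchanged). The outline is a single polygon with 4 vertices. Extrusion per mm of travel: 0.6 × 0.32 / (π × 0.875²) = 0.079824. Accumulating E over each segment gives final E = 4.7095.

G0 X-3.06 Y2.57 Z7.36
G1 X0.00 Y0.00 E0.3190
G1 X16.39 Y19.53 E2.3542
G1 X13.33 Y22.11 E2.6737
G1 X-3.06 Y2.57 E4.7095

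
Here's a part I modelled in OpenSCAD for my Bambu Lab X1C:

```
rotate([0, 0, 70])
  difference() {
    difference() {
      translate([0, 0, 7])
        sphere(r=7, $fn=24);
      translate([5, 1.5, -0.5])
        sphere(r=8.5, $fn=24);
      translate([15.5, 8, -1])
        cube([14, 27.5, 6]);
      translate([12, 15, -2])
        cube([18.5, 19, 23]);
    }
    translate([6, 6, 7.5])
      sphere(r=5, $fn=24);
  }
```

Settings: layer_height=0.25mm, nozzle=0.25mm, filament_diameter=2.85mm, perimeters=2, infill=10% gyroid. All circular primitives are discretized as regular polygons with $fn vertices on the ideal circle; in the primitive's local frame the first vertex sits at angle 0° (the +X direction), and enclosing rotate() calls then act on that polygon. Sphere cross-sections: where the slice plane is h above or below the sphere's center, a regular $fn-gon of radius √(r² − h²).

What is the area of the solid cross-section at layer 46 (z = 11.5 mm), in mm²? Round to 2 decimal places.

At z = 11.5 mm: the r=7 sphere slices to a regular 24-gon of circumradius 5.362 (√(r²−h²) with h=4.5 from center) (area = (24/2)·5.362²·sin(360°/24) = 89.29 mm²); the sphere at (5, 1.5) is absent (|z−center|=12.000 > r=8.5); the cube at (15.5, 8) is not intersected at this z (z outside [-1, 5]); the cube at (12, 15) (footprint 18.5×19) is included at this height (area 351.50 mm²); After the difference (first − rest): starting from the r=7 sphere (89.29 mm²), the 18.5×19 cube at (12, 15) misses the remaining region (no effect) — area = 89.29 mm²; the r=5 sphere at (6, 6) slices to a regular 24-gon of circumradius 3.000 (√(r²−h²) with h=4 from center) (area = (24/2)·3.000²·sin(360°/24) = 27.95 mm²); After the difference (first − rest): starting from the result so far (89.29 mm²), the r=5 sphere at (6, 6) misses the remaining region (no effect) — area = 89.29 mm²; (rotated 70° about Z; rotation is an isometry so areas/perimeters/island counts are preserved). Overall, the cross-section is a single solid region. Net area = 89.29 mm².

89.29 mm²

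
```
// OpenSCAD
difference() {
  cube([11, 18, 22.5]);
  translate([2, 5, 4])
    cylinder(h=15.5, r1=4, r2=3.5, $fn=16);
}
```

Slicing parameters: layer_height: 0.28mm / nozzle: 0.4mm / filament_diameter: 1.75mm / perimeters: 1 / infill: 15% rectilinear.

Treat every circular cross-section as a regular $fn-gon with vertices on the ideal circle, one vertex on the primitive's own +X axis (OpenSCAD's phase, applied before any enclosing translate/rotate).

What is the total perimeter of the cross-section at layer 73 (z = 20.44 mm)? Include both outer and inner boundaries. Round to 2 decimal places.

At z = 20.44 mm: the cube is present — its section is the full 11×18 rectangle (perimeter 58.00 mm); the cone at (2, 5) is absent (z outside [4, 19.5]); After the difference (first − rest): none of the subtracted shapes is present at this height, so the 11×18 cube is unchanged — boundary = 58.00 mm. Overall, the cross-section is a single solid region. Total boundary length (outer) = 58.00 mm.

58.00 mm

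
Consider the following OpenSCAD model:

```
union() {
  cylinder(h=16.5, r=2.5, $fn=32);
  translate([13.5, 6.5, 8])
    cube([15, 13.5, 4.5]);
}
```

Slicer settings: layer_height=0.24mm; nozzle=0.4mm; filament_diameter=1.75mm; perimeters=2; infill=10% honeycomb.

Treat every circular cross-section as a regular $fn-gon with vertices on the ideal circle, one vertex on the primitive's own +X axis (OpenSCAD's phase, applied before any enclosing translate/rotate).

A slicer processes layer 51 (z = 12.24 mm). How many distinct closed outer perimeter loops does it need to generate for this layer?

2

At z = 12.24 mm: the r=2.5 cylinder gives a regular 32-gon of circumradius 2.5 (constant along its height); the cube at (13.5, 6.5) is present — its section is the full 15×13.5 rectangle; Taking the union: the 2 present regions are separate (no shared area or edge), so areas and boundary lengths simply add and each stays a separate island — 2 connected regions. The result has 2 disconnected regions.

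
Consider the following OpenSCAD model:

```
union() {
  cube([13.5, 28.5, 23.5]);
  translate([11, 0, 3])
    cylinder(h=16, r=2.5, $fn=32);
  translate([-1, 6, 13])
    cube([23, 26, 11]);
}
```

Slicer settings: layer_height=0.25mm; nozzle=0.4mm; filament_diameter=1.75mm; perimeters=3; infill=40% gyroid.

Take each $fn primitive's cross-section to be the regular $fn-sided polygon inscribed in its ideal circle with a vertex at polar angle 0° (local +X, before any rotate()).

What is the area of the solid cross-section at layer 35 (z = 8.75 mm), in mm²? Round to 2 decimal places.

394.50 mm²

At z = 8.75 mm: the cube (footprint 13.5×28.5) is included at this height (area 384.75 mm²); the r=2.5 cylinder at (11, 0) gives a regular 32-gon of circumradius 2.5 (constant along its height) (area = (32/2)·2.500²·sin(360°/32) = 19.51 mm²); the cube at (-1, 6) is not intersected at this z (z outside [13, 24]); Merging all regions: the regions partially overlap — summed areas 404.26 mm² minus the doubly-counted overlap 9.75 mm² gives 394.50 mm² — area = 394.50 mm². Overall, the cross-section is a single solid region. Net area = 394.50 mm².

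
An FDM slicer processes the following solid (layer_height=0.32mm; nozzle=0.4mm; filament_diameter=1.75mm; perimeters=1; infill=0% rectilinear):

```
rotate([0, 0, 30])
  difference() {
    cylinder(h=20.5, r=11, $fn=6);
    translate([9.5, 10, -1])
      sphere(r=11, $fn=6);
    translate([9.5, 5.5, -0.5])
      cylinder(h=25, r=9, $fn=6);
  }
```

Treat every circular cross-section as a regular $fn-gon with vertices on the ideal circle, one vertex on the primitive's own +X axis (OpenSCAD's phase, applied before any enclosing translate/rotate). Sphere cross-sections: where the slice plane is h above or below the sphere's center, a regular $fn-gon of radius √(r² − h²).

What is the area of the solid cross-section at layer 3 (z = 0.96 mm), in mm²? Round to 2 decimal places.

At z = 0.96 mm: the r=11 cylinder gives a regular 6-gon of circumradius 11 (constant along its height) (area = (6/2)·11.000²·sin(360°/6) = 314.37 mm²); the r=11 sphere at (9.5, 10) slices to a regular 6-gon of circumradius 10.824 (√(r²−h²) with h=1.96 from center) (area = (6/2)·10.824²·sin(360°/6) = 304.39 mm²); the r=9 cylinder at (9.5, 5.5) contributes a regular 6-gon of circumradius 9 (area = (6/2)·9.000²·sin(360°/6) = 210.44 mm²); After the difference (first − rest): starting from the r=11 cylinder (314.37 mm²), the r=11 sphere at (9.5, 10) partially overlaps it — only the 58.30 mm² overlap (of its 304.39 mm²) is removed, clipping the outline; the r=9 cylinder at (9.5, 5.5) partially overlaps it — only the 22.38 mm² overlap (of its 210.44 mm²) is removed, clipping the outline — area = 233.68 mm²; (rotated 30° about Z; rotation is an isometry so areas/perimeters/island counts are preserved). Overall, the cross-section is a single solid region. Net area = 233.68 mm².

233.68 mm²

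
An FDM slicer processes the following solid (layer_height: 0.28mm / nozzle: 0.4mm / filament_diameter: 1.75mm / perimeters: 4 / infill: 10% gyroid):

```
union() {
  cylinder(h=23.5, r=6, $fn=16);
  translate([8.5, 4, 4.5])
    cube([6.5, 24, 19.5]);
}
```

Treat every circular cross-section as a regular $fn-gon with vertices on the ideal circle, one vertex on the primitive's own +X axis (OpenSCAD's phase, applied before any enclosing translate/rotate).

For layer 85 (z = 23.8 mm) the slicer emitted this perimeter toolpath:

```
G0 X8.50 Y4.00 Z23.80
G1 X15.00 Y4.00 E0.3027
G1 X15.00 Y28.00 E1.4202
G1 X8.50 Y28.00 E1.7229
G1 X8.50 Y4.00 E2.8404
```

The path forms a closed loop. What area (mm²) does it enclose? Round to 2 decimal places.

Apply the shoelace formula to the sequence of (X, Y) vertices; enclosed area = 156.00 mm².

156.00 mm²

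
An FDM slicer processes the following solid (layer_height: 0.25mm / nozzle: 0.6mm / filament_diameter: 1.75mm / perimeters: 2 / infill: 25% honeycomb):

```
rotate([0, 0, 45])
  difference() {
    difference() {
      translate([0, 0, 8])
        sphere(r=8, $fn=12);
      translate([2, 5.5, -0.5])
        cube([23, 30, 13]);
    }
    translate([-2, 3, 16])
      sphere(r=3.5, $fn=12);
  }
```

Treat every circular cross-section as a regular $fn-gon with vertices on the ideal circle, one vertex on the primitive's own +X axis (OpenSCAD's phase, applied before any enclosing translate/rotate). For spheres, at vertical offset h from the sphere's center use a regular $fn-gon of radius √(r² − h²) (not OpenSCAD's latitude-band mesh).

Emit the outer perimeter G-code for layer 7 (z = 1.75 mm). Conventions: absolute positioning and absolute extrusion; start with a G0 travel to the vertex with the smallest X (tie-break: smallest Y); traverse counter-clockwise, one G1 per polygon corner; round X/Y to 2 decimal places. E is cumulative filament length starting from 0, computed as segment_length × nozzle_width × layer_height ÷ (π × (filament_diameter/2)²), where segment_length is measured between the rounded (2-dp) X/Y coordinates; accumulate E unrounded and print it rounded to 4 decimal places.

G0 X-4.82 Y-1.29 Z1.75
G1 X-3.53 Y-3.53 E0.1612
G1 X-1.29 Y-4.82 E0.3224
G1 X1.29 Y-4.82 E0.4833
G1 X3.53 Y-3.53 E0.6445
G1 X4.82 Y-1.29 E0.8057
G1 X4.82 Y1.29 E0.9666
G1 X3.53 Y3.53 E1.1278
G1 X1.29 Y4.82 E1.2890
G1 X-1.29 Y4.82 E1.4499
G1 X-3.53 Y3.53 E1.6111
G1 X-4.82 Y1.29 E1.7723
G1 X-4.82 Y-1.29 E1.9332

At z = 1.75 mm: the r=8 sphere contributes a regular 12-gon of circumradius √(8²−6.25²) = 4.994; the 23×30 cube at (2, 5.5) contributes its full rectangle; Taking the first minus the rest: starting from the r=8 sphere, the 23×30 cube at (2, 5.5) misses the remaining region (no effect) — 1 connected region; the sphere at (-2, 3) is not intersected at this z (|z−center|=14.250 > r=3.5); After the difference (first − rest): none of the subtracted shapes is present at this height, so that combined region is unchanged — 1 connected region; (whole slice rotated 45° about Z — lengths, areas and connectivity unchanged). The outline is a single polygon with 12 vertices. Extrusion per mm of travel: 0.6 × 0.25 / (π × 0.875²) = 0.062363. Accumulating E over each segment gives final E = 1.9332.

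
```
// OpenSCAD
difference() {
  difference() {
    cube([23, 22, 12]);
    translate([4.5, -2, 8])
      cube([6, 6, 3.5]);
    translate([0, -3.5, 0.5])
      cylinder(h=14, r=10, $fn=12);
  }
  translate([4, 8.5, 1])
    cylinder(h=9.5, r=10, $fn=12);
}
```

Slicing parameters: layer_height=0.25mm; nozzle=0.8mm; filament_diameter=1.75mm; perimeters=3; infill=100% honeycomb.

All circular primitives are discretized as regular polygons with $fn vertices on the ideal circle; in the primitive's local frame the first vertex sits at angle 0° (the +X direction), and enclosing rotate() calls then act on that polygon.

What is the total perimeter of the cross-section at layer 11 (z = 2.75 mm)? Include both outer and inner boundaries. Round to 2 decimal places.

At z = 2.75 mm: the cube (footprint 23×22) is included at this height (perimeter 90.00 mm); the cube at (4.5, -2) is not intersected at this z (z outside [8, 11.5]); the cylinder at (0, -3.5): section is a regular 12-gon, circumradius r=10 (perimeter = 2·12·10.000·sin(180°/12) = 62.12 mm); Subtracting the remaining from the first: starting from the 23×22 cube, the r=10 cylinder at (0, -3.5) partially overlaps it — only the 41.64 mm² overlap (of its 300.00 mm²) is removed, clipping the outline — boundary = 86.34 mm; the r=10 cylinder at (4, 8.5) contributes a regular 12-gon of circumradius 10 (perimeter = 2·12·10.000·sin(180°/12) = 62.12 mm); After the difference (first − rest): starting from the result so far, the r=10 cylinder at (4, 8.5) partially overlaps it — only the 176.05 mm² overlap (of its 300.00 mm²) is removed, clipping the outline — boundary = 93.21 mm. Overall, the cross-section is a single solid region. Total boundary length (outer) = 93.21 mm.

93.21 mm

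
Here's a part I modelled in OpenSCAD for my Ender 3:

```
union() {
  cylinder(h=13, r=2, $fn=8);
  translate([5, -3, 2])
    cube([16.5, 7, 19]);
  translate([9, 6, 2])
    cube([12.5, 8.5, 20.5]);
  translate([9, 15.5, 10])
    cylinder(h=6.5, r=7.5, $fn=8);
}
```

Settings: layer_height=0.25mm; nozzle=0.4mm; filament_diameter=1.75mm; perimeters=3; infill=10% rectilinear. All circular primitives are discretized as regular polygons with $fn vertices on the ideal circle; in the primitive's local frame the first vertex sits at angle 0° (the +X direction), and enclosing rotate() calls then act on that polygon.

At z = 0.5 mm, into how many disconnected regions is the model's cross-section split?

1

At z = 0.5 mm: the r=2 cylinder contributes a regular 8-gon of circumradius 2; the cube at (5, -3) does not reach this height (z outside [2, 21]); the cube at (9, 6) is not intersected at this z (z outside [2, 22.5]); the cylinder at (9, 15.5) is absent (z outside [10, 16.5]); Merging all regions: only the r=2 cylinder is present, so the union is just that shape — 1 connected region. The result has 1 disconnected region.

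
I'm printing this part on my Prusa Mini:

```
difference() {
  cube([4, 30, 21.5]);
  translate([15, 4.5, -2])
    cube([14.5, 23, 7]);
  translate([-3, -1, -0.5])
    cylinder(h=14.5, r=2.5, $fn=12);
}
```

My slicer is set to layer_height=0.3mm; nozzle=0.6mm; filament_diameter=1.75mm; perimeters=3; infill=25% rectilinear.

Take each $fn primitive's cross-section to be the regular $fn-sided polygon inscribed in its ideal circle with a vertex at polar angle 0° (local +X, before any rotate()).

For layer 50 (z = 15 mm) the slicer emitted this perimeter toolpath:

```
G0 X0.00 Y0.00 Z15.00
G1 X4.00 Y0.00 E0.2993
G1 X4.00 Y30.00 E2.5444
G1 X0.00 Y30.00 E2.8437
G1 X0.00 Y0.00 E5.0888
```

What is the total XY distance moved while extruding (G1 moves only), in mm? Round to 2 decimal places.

68.00 mm

Sum the Euclidean lengths of each G1 segment: total = 68.00 mm.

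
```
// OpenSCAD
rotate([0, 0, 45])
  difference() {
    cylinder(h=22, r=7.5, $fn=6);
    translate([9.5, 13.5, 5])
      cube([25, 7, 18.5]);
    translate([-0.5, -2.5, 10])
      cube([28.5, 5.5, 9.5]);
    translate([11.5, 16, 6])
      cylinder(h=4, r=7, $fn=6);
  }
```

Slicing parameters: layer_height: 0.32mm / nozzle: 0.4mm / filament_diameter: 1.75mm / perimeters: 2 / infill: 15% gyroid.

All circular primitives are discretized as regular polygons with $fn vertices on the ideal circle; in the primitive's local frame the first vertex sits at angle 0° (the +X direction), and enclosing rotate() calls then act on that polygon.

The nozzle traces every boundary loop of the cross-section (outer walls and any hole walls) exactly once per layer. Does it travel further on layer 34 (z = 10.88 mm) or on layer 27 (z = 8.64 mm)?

layer 34 (z = 10.88 mm)

Layer 34 (z = 10.88): the r=7.5 cylinder gives a regular 6-gon of circumradius 7.5 (constant along its height) (perimeter = 2·6·7.500·sin(180°/6) = 45.00 mm); the cube at (9.5, 13.5) (footprint 25×7) is included at this height (perimeter 64.00 mm); the cube at (-0.5, -2.5) is present — its section is the full 28.5×5.5 rectangle (perimeter 68.00 mm); the cylinder at (11.5, 16) does not reach this height (z outside [6, 10]); Taking the first minus the rest: starting from the r=7.5 cylinder, the 25×7 cube at (9.5, 13.5) misses the remaining region (no effect); the 28.5×5.5 cube at (-0.5, -2.5) partially overlaps it — only the 39.60 mm² overlap (of its 156.75 mm²) is removed, clipping the outline — boundary = 56.97 mm; (rotated 45° about Z; rotation is an isometry so areas/perimeters/island counts are preserved). So its perimeter = 56.97 mm. Layer 27 (z = 8.64): the cylinder: section is a regular 6-gon, circumradius r=7.5 (perimeter = 2·6·7.500·sin(180°/6) = 45.00 mm); the cube at (9.5, 13.5) (footprint 25×7) is included at this height (perimeter 64.00 mm); the cube at (-0.5, -2.5) is not intersected at this z (z outside [10, 19.5]); the cylinder at (11.5, 16): section is a regular 6-gon, circumradius r=7 (perimeter = 2·6·7.000·sin(180°/6) = 42.00 mm); Taking the first minus the rest: starting from the r=7.5 cylinder, the 25×7 cube at (9.5, 13.5) misses the remaining region (no effect); the r=7 cylinder at (11.5, 16) misses the remaining region (no effect) — boundary = 45.00 mm; (rotated 45° about Z; rotation is an isometry so areas/perimeters/island counts are preserved). So its perimeter = 45.00 mm. Layer 34 is larger (56.97 vs 45.00 mm).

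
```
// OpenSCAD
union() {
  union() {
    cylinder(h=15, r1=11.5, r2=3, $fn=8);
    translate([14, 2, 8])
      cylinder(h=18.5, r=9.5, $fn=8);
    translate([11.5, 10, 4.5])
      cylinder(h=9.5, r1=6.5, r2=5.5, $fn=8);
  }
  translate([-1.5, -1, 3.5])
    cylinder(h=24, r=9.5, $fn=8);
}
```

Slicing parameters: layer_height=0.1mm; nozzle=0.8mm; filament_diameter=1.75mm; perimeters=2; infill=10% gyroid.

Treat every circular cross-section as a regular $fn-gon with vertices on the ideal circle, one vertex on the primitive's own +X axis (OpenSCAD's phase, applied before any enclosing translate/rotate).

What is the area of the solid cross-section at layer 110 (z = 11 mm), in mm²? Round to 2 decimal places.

At z = 11 mm: the cone contributes a regular 8-gon of circumradius 5.267 (interpolated between r1=11.5 and r2=3 at t=0.733) (area = (8/2)·5.267²·sin(360°/8) = 78.45 mm²); the cylinder at (14, 2): section is a regular 8-gon, circumradius r=9.5 (area = (8/2)·9.500²·sin(360°/8) = 255.27 mm²); the cone at (11.5, 10): at t=0.684 of its height the radius interpolates to r₁+(r₂−r₁)t = 5.816, giving a regular 8-gon of that circumradius (area = (8/2)·5.816²·sin(360°/8) = 95.67 mm²); Combining (union): the regions partially overlap — summed areas 429.39 mm² minus the doubly-counted overlap 48.86 mm² gives 380.53 mm² — area = 380.53 mm²; the cylinder at (-1.5, -1): section is a regular 8-gon, circumradius r=9.5 (area = (8/2)·9.500²·sin(360°/8) = 255.27 mm²); Taking the union: the regions partially overlap — summed areas 635.79 mm² minus the doubly-counted overlap 91.38 mm² gives 544.41 mm² — area = 544.41 mm². Overall, the cross-section is a single solid region. Net area = 544.41 mm².

544.41 mm²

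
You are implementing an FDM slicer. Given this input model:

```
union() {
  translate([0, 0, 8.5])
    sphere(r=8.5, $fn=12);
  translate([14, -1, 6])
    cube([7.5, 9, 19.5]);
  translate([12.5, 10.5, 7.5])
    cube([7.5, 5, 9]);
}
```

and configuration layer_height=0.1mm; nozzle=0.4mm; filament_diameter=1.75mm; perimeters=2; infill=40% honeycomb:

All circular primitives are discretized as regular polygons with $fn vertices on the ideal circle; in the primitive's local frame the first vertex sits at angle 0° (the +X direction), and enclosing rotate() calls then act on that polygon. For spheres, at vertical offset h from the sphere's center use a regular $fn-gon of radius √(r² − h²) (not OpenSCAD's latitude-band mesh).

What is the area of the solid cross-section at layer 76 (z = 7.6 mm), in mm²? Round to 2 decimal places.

319.32 mm²

At z = 7.6 mm: the r=8.5 sphere contributes a regular 12-gon of circumradius √(8.5²−0.9²) = 8.452 (area = (12/2)·8.452²·sin(360°/12) = 214.32 mm²); the cube at (14, -1) (footprint 7.5×9) is included at this height (area 67.50 mm²); the 7.5×5 cube at (12.5, 10.5) contributes its full rectangle (area 37.50 mm²); Combining (union): the 3 present regions are separate (no shared area or edge), so areas and boundary lengths simply add and each stays a separate island — area = 319.32 mm². Overall, the cross-section has 3 separate islands. Net area = 319.32 mm².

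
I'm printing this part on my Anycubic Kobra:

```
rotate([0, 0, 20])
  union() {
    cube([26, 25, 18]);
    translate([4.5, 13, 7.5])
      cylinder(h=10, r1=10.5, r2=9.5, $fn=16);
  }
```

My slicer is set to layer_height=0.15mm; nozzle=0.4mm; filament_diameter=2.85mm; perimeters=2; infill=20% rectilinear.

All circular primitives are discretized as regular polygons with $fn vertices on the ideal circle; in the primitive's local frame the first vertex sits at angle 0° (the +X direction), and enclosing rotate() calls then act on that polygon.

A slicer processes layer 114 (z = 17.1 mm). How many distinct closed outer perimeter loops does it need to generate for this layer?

At z = 17.1 mm: the 26×25 cube contributes its full rectangle; the cone at (4.5, 13) contributes a regular 16-gon of circumradius 9.540 (interpolated between r1=10.5 and r2=9.5 at t=0.960); Taking the union: the regions partially overlap (shared area 220.81 mm²), so overlapping operands fuse into one piece — 1 connected region; (whole slice rotated 20° about Z — lengths, areas and connectivity unchanged). The result has 1 disconnected region.

1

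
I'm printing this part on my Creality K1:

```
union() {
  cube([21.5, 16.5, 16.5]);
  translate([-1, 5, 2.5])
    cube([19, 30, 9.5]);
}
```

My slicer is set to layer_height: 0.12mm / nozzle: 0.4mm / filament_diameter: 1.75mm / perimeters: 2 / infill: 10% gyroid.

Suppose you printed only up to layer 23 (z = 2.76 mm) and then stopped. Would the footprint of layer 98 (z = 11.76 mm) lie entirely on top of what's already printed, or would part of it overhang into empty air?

Compare the two slices. At z = 2.76: the cube is present — its section is the full 21.5×16.5 rectangle (area 354.75 mm²); the cube at (-1, 5) is present — its section is the full 19×30 rectangle (area 570.00 mm²); Merging all regions: the regions partially overlap — summed areas 924.75 mm² minus the doubly-counted overlap 207.00 mm² gives 717.75 mm² — area = 717.75 mm². At z = 11.76: the cube is present — its section is the full 21.5×16.5 rectangle (area 354.75 mm²); the cube at (-1, 5) (footprint 19×30) is included at this height (area 570.00 mm²); Combining (union): the regions partially overlap — summed areas 924.75 mm² minus the doubly-counted overlap 207.00 mm² gives 717.75 mm² — area = 717.75 mm². Checking containment: the cross-section at z = 11.76 is a subset of the cross-section at z = 2.76.

entirely on top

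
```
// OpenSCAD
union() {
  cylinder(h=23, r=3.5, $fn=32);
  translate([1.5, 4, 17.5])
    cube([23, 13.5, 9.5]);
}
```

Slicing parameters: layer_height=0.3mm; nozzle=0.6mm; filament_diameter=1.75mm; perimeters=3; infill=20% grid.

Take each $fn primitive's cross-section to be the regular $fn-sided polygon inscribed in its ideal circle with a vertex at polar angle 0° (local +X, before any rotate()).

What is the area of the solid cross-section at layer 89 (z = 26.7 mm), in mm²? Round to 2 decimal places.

310.50 mm²

At z = 26.7 mm: the cylinder is absent (z outside [0, 23]); the cube at (1.5, 4) is present — its section is the full 23×13.5 rectangle (area 310.50 mm²); Combining (union): only the 23×13.5 cube at (1.5, 4) is present, so the union is just that shape — area = 310.50 mm². Overall, the cross-section is a single solid region. Net area = 310.50 mm².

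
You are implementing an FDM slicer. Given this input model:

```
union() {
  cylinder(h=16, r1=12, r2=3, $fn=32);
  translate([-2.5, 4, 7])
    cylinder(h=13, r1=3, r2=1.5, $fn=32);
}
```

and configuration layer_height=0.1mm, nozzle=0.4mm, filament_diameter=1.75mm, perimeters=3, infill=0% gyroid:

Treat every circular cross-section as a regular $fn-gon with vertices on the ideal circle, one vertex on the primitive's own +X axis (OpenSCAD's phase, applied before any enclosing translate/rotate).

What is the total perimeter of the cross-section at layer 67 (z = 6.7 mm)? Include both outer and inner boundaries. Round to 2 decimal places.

At z = 6.7 mm: the cone: at t=0.419 of its height the radius interpolates to r₁+(r₂−r₁)t = 8.231, giving a regular 32-gon of that circumradius (perimeter = 2·32·8.231·sin(180°/32) = 51.64 mm); the cone at (-2.5, 4) is not intersected at this z (z outside [7, 20]); Merging all regions: only the cone is present, so the union is just that shape — boundary = 51.64 mm. Overall, the cross-section is a single solid region. Total boundary length (outer) = 51.64 mm.

51.64 mm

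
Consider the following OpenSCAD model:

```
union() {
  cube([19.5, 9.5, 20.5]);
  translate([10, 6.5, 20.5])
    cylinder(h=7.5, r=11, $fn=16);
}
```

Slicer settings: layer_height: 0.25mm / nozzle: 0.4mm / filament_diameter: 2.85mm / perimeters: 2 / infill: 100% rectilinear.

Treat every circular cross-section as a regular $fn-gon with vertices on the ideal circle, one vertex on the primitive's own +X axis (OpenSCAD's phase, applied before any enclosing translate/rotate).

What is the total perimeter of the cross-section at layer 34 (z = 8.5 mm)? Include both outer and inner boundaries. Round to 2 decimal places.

At z = 8.5 mm: the cube (footprint 19.5×9.5) is included at this height (perimeter 58.00 mm); the cylinder at (10, 6.5) is not intersected at this z (z outside [20.5, 28]); Taking the union: only the 19.5×9.5 cube is present, so the union is just that shape — boundary = 58.00 mm. Overall, the cross-section is a single solid region. Total boundary length (outer) = 58.00 mm.

58.00 mm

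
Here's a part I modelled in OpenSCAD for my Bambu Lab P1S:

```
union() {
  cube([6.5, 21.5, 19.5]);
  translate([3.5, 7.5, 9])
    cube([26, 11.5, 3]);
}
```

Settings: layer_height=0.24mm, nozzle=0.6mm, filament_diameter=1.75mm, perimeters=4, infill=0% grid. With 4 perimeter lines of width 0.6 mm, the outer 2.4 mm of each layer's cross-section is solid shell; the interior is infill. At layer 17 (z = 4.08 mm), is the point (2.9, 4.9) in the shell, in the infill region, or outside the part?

At z = 4.08 mm: the cube is present — its section is the full 6.5×21.5 rectangle; the cube at (3.5, 7.5) is absent (z outside [9, 12]); Taking the union: only the 6.5×21.5 cube is present, so the union is just that shape — 1 connected region. Overall, the cross-section is a single solid region. The nearest boundary edge runs (0.00, 21.50)→(0.00, 0.00); distance from the point to it = 2.90 mm. The point is inside the cross-section and 2.90 mm from the nearest boundary — more than the 2.4 mm shell width (4 × 0.6), so it's in the infill interior.

infill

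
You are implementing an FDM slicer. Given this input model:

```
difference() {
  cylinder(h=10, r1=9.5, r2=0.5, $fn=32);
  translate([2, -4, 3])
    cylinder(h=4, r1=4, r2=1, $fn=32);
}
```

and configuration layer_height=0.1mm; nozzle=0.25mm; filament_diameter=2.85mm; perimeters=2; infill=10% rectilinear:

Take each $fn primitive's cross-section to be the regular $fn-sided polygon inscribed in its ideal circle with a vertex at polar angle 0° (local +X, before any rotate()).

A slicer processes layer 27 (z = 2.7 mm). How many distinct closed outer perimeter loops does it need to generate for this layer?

1

At z = 2.7 mm: the cone contributes a regular 32-gon of circumradius 7.070 (interpolated between r1=9.5 and r2=0.5 at t=0.270); the cone at (2, -4) does not reach this height (z outside [3, 7]); After the difference (first − rest): none of the subtracted shapes is present at this height, so the cone is unchanged — 1 connected region. The result has 1 disconnected region.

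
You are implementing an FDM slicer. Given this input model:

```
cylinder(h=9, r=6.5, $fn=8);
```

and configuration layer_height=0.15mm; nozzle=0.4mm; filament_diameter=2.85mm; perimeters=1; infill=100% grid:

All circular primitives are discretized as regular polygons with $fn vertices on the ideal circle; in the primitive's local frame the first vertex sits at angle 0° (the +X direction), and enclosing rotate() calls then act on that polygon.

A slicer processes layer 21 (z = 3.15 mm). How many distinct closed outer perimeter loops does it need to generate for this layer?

1

At z = 3.15 mm: the cylinder: section is a regular 8-gon, circumradius r=6.5. The result has 1 disconnected region.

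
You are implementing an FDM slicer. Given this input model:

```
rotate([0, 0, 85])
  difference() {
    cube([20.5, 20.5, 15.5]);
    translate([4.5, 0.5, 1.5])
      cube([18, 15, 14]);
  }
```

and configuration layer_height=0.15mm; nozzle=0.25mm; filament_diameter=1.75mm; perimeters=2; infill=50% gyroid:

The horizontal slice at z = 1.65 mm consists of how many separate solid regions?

At z = 1.65 mm: the cube (footprint 20.5×20.5) is included at this height; the cube at (4.5, 0.5) is present — its section is the full 18×15 rectangle; After the difference (first − rest): starting from the 20.5×20.5 cube, the 18×15 cube at (4.5, 0.5) partially overlaps it — only the 240.00 mm² overlap (of its 270.00 mm²) is removed, clipping the outline — 1 connected region; (rotated 85° about Z; rotation is an isometry so areas/perimeters/island counts are preserved). The result has 1 disconnected region.

1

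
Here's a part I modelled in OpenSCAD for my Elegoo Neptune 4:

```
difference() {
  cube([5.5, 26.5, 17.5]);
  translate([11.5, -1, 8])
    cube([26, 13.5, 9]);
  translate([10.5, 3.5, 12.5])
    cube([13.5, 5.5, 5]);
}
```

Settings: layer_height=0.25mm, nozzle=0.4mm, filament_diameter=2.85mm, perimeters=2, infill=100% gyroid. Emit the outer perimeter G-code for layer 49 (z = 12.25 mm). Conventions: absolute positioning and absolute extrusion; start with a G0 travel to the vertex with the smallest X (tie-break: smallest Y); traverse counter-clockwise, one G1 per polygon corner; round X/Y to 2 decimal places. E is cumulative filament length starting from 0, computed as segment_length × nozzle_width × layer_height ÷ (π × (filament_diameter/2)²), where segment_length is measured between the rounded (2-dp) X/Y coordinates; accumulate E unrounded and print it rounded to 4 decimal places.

At z = 12.25 mm: the 5.5×26.5 cube contributes its full rectangle; the cube at (11.5, -1) is present — its section is the full 26×13.5 rectangle; the cube at (10.5, 3.5) is not intersected at this z (z outside [12.5, 17.5]); Taking the first minus the rest: starting from the 5.5×26.5 cube, the 26×13.5 cube at (11.5, -1) misses the remaining region (no effect) — 1 connected region. The outline is a single polygon with 4 vertices. Extrusion per mm of travel: 0.4 × 0.25 / (π × 1.425²) = 0.015675. Accumulating E over each segment gives final E = 1.0032.

G0 X0.00 Y0.00 Z12.25
G1 X5.50 Y0.00 E0.0862
G1 X5.50 Y26.50 E0.5016
G1 X0.00 Y26.50 E0.5878
G1 X0.00 Y0.00 E1.0032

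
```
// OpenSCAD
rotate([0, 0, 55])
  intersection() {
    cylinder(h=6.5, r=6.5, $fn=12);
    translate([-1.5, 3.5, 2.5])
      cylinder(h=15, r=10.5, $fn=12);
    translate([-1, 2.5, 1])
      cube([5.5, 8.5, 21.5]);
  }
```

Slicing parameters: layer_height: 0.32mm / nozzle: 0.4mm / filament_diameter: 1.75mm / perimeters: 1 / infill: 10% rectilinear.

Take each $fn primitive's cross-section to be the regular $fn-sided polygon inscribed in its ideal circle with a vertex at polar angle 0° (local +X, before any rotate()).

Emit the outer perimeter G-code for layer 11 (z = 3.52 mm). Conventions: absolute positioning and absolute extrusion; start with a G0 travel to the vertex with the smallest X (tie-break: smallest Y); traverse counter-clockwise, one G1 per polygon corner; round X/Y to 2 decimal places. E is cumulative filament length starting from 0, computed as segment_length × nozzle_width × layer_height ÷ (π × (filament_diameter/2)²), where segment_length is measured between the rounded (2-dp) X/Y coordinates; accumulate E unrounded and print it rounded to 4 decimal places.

At z = 3.52 mm: the cylinder: section is a regular 12-gon, circumradius r=6.5; the r=10.5 cylinder at (-1.5, 3.5) contributes a regular 12-gon of circumradius 10.5; the cube at (-1, 2.5) is present — its section is the full 5.5×8.5 rectangle; After intersecting: the r=6.5 cylinder lies inside the r=10.5 cylinder at (-1.5, 3.5), so it is kept whole; the 5.5×8.5 cube at (-1, 2.5) partially overlaps the running intersection; clipping to the common part keeps 18.58 mm² — 1 connected region; (whole slice rotated 55° about Z — lengths, areas and connectivity unchanged). The outline is a single polygon with 6 vertices. Extrusion per mm of travel: 0.4 × 0.32 / (π × 0.875²) = 0.053216. Accumulating E over each segment gives final E = 0.9196.

G0 X-5.68 Y2.76 Z3.52
G1 X-2.62 Y0.61 E0.1990
G1 X0.53 Y5.12 E0.4918
G1 X-1.01 Y6.20 E0.5919
G1 X-2.75 Y5.89 E0.6859
G1 X-5.32 Y3.73 E0.8646
G1 X-5.68 Y2.76 E0.9196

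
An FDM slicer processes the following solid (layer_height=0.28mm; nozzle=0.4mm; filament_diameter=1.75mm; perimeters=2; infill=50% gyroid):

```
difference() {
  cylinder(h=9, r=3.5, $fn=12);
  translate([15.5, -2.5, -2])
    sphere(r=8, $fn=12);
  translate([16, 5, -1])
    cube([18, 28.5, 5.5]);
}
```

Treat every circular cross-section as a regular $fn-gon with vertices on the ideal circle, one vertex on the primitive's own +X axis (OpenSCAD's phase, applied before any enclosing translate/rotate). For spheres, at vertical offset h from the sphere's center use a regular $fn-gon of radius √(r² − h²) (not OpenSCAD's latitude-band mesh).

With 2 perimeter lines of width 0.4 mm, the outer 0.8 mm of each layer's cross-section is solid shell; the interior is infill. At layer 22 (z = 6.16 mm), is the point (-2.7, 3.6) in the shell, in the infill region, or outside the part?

At z = 6.16 mm: the r=3.5 cylinder contributes a regular 12-gon of circumradius 3.5; the sphere at (15.5, -2.5) is absent (|z−center|=8.160 > r=8); the cube at (16, 5) does not reach this height (z outside [-1, 4.5]); After the difference (first − rest): none of the subtracted shapes is present at this height, so the r=3.5 cylinder is unchanged — 1 connected region. Overall, the cross-section is a single solid region. The nearest boundary edge runs (-1.75, 3.03)→(-3.03, 1.75); distance from the point to it = 1.07 mm. The point is not inside any of the regions above, so it lies outside the cross-section (1.07 mm from the nearest boundary).

outside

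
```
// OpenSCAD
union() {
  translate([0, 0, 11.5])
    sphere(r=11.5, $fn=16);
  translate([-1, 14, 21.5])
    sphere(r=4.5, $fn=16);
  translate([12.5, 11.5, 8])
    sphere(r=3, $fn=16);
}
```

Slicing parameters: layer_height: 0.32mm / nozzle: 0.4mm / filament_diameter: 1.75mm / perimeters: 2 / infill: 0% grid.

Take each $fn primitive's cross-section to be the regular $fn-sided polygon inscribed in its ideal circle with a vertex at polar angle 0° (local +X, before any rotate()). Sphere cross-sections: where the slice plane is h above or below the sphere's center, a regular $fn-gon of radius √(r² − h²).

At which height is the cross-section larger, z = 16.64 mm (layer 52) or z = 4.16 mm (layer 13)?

Layer 52 (z = 16.64): the r=11.5 sphere slices to a regular 16-gon of circumradius 10.287 (√(r²−h²) with h=5.14 from center) (area = (16/2)·10.287²·sin(360°/16) = 324.00 mm²); the sphere at (-1, 14) does not reach this height (|z−center|=4.860 > r=4.5); the sphere at (12.5, 11.5) does not reach this height (|z−center|=8.640 > r=3); Merging all regions: only the r=11.5 sphere is present, so the union is just that shape — area = 324.00 mm². So its area = 324.00 mm². Layer 13 (z = 4.16): the r=11.5 sphere contributes a regular 16-gon of circumradius √(11.5²−7.34²) = 8.853 (area = (16/2)·8.853²·sin(360°/16) = 239.94 mm²); the sphere at (-1, 14) is absent (|z−center|=17.340 > r=4.5); the sphere at (12.5, 11.5) is absent (|z−center|=3.840 > r=3); Taking the union: only the r=11.5 sphere is present, so the union is just that shape — area = 239.94 mm². So its area = 239.94 mm². Layer 52 is larger (324.00 vs 239.94 mm²).

layer 52 (z = 16.64 mm)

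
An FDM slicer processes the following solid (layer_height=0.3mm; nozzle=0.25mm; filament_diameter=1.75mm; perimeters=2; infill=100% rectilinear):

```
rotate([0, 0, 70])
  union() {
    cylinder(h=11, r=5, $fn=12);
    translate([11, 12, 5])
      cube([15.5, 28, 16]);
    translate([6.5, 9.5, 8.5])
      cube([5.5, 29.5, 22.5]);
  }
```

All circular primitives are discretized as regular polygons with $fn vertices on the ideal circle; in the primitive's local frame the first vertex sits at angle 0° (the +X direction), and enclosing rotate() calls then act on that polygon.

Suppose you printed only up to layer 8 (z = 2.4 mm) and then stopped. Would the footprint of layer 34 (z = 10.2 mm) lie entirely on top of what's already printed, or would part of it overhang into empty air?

Compare the two slices. At z = 2.4: the r=5 cylinder contributes a regular 12-gon of circumradius 5 (area = (12/2)·5.000²·sin(360°/12) = 75.00 mm²); the cube at (11, 12) is not intersected at this z (z outside [5, 21]); the cube at (6.5, 9.5) is not intersected at this z (z outside [8.5, 31]); Merging all regions: only the r=5 cylinder is present, so the union is just that shape — area = 75.00 mm²; (whole slice rotated 70° about Z — lengths, areas and connectivity unchanged). At z = 10.2: the r=5 cylinder contributes a regular 12-gon of circumradius 5 (area = (12/2)·5.000²·sin(360°/12) = 75.00 mm²); the cube at (11, 12) is present — its section is the full 15.5×28 rectangle (area 434.00 mm²); the 5.5×29.5 cube at (6.5, 9.5) contributes its full rectangle (area 162.25 mm²); Combining (union): the regions partially overlap — summed areas 671.25 mm² minus the doubly-counted overlap 27.00 mm² gives 644.25 mm² — area = 644.25 mm²; (rotated 70° about Z; rotation is an isometry so areas/perimeters/island counts are preserved). Checking containment: at z = 10.2 the cross-section extends beyond the z = 2.4 cross-section by about 569.25 mm².

part overhangs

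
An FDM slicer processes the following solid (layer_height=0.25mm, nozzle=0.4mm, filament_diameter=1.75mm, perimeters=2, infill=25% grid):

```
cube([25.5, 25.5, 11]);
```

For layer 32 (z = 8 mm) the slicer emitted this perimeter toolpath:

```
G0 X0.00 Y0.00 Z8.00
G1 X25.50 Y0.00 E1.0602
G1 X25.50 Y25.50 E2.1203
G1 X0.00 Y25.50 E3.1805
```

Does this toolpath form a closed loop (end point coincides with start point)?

no

Start point (G0): (0.00, 0.00). End point (last G1): the path does not return to the start — open.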